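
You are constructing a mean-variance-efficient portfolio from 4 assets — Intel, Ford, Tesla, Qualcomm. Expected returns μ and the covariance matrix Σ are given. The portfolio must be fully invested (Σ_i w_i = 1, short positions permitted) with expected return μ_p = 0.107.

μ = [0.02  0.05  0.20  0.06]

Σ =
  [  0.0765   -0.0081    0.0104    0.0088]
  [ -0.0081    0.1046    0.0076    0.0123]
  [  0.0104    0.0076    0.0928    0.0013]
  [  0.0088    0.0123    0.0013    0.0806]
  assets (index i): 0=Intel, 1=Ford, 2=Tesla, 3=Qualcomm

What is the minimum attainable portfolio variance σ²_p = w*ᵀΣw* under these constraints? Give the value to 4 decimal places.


g=Σ⁻¹μ = [-0.0824  0.2362  2.1355  0.6829]
h=Σ⁻¹𝟙 = [11.7111  8.7051  8.6152  9.6609]
a=μᵀg=0.478236  b=𝟙ᵀg=2.972164  c=𝟙ᵀh=38.692273  D=ac−b²=9.670278
λ₁=(c·0.107−b)/D = (38.692273·0.107−2.972164)/9.670278 = 0.120773
λ₂=(a−b·0.107)/D = (0.478236−2.972164·0.107)/9.670278 = 0.016568
w* = 0.120773·g + 0.016568·h:
  w_0 = 0.120773·-0.0824 + 0.016568·11.7111 = 0.1841  (Intel)
  w_1 = 0.120773·0.2362 + 0.016568·8.7051 = 0.1727  (Ford)
  w_2 = 0.120773·2.1355 + 0.016568·8.6152 = 0.4006  (Tesla)
  w_3 = 0.120773·0.6829 + 0.016568·9.6609 = 0.2425  (Qualcomm)
Σw_i=1.0000  μᵀw=0.1070
σ²=wᵀΣw=λ₁·μ_p+λ₂ = 0.120773·0.107 + 0.016568 = 0.029490 ≈ 0.0295

0.0295


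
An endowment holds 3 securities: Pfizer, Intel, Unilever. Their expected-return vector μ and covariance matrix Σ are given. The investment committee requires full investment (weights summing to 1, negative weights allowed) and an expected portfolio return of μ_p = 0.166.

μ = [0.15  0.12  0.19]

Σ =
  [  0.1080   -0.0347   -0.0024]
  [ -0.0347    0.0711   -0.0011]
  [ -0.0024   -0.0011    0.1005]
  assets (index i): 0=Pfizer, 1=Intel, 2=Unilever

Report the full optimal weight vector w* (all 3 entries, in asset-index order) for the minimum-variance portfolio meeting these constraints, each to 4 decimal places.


x=Σ⁻¹μ = [2.3541  2.8673  1.9781]
y=Σ⁻¹𝟙 = [16.6821  22.3702  10.5935]
a=μᵀx=1.073034  b=𝟙ᵀx=7.199509  c=𝟙ᵀy=49.645844  D=ac−b²=1.438756
λ₁=(c·0.166−b)/D = (49.645844·0.166−7.199509)/1.438756 = 0.724029
λ₂=(a−b·0.166)/D = (1.073034−7.199509·0.166)/1.438756 = -0.084854
w* = 0.724029·x + -0.084854·y:
  w_0 = 0.724029·2.3541 + -0.084854·16.6821 = 0.2889  (Pfizer)
  w_1 = 0.724029·2.8673 + -0.084854·22.3702 = 0.1778  (Intel)
  w_2 = 0.724029·1.9781 + -0.084854·10.5935 = 0.5333  (Unilever)
Σw_i=1.0000  μᵀw=0.1660
σ²=wᵀΣw=λ₁·μ_p+λ₂ = 0.724029·0.166 + -0.084854 = 0.035335 ≈ 0.0353

0.2889  0.1778  0.5333


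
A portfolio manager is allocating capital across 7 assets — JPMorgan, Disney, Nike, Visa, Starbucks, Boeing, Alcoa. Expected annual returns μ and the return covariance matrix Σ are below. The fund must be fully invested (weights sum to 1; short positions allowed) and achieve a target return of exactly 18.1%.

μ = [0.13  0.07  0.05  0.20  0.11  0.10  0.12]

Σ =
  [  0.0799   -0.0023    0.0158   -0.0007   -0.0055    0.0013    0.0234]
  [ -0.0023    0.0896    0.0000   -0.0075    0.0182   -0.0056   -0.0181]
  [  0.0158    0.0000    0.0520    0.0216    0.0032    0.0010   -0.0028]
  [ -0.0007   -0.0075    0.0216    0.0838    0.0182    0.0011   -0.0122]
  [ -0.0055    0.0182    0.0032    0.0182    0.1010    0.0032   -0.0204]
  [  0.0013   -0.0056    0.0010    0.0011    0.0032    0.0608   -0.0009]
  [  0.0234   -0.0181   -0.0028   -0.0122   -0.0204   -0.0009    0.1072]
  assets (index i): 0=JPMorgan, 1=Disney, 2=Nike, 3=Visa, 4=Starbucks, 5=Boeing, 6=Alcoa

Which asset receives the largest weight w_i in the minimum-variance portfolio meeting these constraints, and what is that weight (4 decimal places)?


Visa (0.5506)

p=Σ⁻¹μ = [1.3919  1.3032  -0.5809  2.7042  0.7062  1.6803  1.4767]
q=Σ⁻¹𝟙 = [6.8007  14.3846  12.9290  10.0086  7.6215  17.0295  13.3427]
a=μᵀp=1.206883  b=𝟙ᵀp=8.681609  c=𝟙ᵀq=82.116515  D=ac−b²=23.734657
λ₁=(c·0.181−b)/D = (82.116515·0.181−8.681609)/23.734657 = 0.260441
λ₂=(a−b·0.181)/D = (1.206883−8.681609·0.181)/23.734657 = -0.015357
w* = 0.260441·p + -0.015357·q:
  w_0 = 0.260441·1.3919 + -0.015357·6.8007 = 0.2581  (JPMorgan)
  w_1 = 0.260441·1.3032 + -0.015357·14.3846 = 0.1185  (Disney)
  w_2 = 0.260441·-0.5809 + -0.015357·12.9290 = -0.3498  (Nike)
  w_3 = 0.260441·2.7042 + -0.015357·10.0086 = 0.5506  (Visa)
  w_4 = 0.260441·0.7062 + -0.015357·7.6215 = 0.0669  (Starbucks)
  w_5 = 0.260441·1.6803 + -0.015357·17.0295 = 0.1761  (Boeing)
  w_6 = 0.260441·1.4767 + -0.015357·13.3427 = 0.1797  (Alcoa)
Σw_i=1.0000  μᵀw=0.1810
σ²=wᵀΣw=λ₁·μ_p+λ₂ = 0.260441·0.181 + -0.015357 = 0.031783 ≈ 0.0318


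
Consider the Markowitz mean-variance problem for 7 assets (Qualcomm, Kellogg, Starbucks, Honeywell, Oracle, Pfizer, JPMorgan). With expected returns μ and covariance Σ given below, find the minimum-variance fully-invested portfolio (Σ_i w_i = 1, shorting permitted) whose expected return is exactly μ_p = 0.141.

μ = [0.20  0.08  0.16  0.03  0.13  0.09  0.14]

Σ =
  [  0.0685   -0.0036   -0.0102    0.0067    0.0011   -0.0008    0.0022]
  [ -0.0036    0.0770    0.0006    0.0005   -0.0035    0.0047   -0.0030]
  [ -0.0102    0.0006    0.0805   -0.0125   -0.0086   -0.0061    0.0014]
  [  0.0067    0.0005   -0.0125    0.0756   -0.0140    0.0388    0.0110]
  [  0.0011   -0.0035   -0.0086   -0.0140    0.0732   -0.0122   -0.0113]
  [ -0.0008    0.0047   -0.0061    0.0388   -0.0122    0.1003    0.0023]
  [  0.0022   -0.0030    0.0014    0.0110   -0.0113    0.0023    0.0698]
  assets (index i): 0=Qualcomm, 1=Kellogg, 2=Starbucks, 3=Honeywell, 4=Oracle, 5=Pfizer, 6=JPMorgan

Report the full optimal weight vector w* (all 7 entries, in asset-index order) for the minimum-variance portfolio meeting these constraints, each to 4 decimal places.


p=Σ⁻¹μ = [3.2901  1.3041  2.7485  0.0586  2.6896  1.2816  2.2869]
q=Σ⁻¹𝟙 = [16.2105  14.6464  19.0746  12.6241  22.5039  8.0726  15.4503]
a=μᵀp=1.989042  b=𝟙ᵀp=13.659563  c=𝟙ᵀq=108.582479  D=ac−b²=29.391437
λ₁=(c·0.141−b)/D = (108.582479·0.141−13.659563)/29.391437 = 0.056158
λ₂=(a−b·0.141)/D = (1.989042−13.659563·0.141)/29.391437 = 0.002145
w* = 0.056158·p + 0.002145·q:
  w_0 = 0.056158·3.2901 + 0.002145·16.2105 = 0.2195  (Qualcomm)
  w_1 = 0.056158·1.3041 + 0.002145·14.6464 = 0.1047  (Kellogg)
  w_2 = 0.056158·2.7485 + 0.002145·19.0746 = 0.1953  (Starbucks)
  w_3 = 0.056158·0.0586 + 0.002145·12.6241 = 0.0304  (Honeywell)
  w_4 = 0.056158·2.6896 + 0.002145·22.5039 = 0.1993  (Oracle)
  w_5 = 0.056158·1.2816 + 0.002145·8.0726 = 0.0893  (Pfizer)
  w_6 = 0.056158·2.2869 + 0.002145·15.4503 = 0.1616  (JPMorgan)
Σw_i=1.0000  μᵀw=0.1410
σ²=wᵀΣw=λ₁·μ_p+λ₂ = 0.056158·0.141 + 0.002145 = 0.010063 ≈ 0.0101

0.2195  0.1047  0.1953  0.0304  0.1993  0.0893  0.1616


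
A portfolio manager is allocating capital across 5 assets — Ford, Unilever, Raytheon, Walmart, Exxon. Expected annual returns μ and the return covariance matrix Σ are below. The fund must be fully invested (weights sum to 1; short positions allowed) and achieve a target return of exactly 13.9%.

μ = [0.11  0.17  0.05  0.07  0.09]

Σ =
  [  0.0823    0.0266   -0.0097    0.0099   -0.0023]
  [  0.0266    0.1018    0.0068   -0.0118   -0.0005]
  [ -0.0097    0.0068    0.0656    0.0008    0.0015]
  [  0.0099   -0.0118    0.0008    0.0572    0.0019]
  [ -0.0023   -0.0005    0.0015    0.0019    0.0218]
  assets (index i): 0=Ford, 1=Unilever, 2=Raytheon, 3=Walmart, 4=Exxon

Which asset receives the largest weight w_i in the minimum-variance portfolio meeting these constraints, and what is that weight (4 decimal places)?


p=Σ⁻¹μ = [0.8670  1.5673  0.6188  1.2521  4.1042]
q=Σ⁻¹𝟙 = [10.6528  8.0829  14.7664  15.6114  44.8042]
a=μᵀp=0.849780  b=𝟙ᵀp=8.409401  c=𝟙ᵀq=93.917712  D=ac−b²=9.091394
λ₁=(c·0.139−b)/D = (93.917712·0.139−8.409401)/9.091394 = 0.510940
λ₂=(a−b·0.139)/D = (0.849780−8.409401·0.139)/9.091394 = -0.035102
w* = 0.510940·p + -0.035102·q:
  w_0 = 0.510940·0.8670 + -0.035102·10.6528 = 0.0691  (Ford)
  w_1 = 0.510940·1.5673 + -0.035102·8.0829 = 0.5171  (Unilever)
  w_2 = 0.510940·0.6188 + -0.035102·14.7664 = -0.2022  (Raytheon)
  w_3 = 0.510940·1.2521 + -0.035102·15.6114 = 0.0917  (Walmart)
  w_4 = 0.510940·4.1042 + -0.035102·44.8042 = 0.5243  (Exxon)
Σw_i=1.0000  μᵀw=0.1390
σ²=wᵀΣw=λ₁·μ_p+λ₂ = 0.510940·0.139 + -0.035102 = 0.035919 ≈ 0.0359

Exxon (0.5243)


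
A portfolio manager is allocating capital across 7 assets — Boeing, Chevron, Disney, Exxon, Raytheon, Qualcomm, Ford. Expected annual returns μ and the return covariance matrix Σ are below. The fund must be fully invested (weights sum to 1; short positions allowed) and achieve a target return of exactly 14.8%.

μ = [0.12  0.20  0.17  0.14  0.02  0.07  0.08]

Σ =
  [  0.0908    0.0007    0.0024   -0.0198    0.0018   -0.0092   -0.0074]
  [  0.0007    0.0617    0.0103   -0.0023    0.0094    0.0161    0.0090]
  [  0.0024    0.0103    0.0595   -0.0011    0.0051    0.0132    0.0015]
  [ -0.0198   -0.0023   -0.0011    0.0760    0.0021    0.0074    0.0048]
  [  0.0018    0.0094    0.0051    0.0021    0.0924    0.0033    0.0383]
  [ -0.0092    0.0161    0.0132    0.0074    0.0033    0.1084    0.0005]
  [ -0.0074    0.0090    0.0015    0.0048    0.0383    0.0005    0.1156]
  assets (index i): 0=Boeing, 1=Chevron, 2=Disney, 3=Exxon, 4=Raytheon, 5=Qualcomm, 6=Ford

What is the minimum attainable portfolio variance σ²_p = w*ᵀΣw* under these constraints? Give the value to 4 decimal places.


0.0146

u=Σ⁻¹μ = [1.8200  2.9279  2.3705  2.4218  -0.5639  -0.0744  0.6364]
v=Σ⁻¹𝟙 = [15.1808  11.2568  12.5919  16.5186  5.6048  5.9822  6.0138]
a=μᵀu=1.580432  b=𝟙ᵀu=9.538261  c=𝟙ᵀv=73.149062  D=ac−b²=24.628705
λ₁=(c·0.148−b)/D = (73.149062·0.148−9.538261)/24.628705 = 0.052289
λ₂=(a−b·0.148)/D = (1.580432−9.538261·0.148)/24.628705 = 0.006853
w* = 0.052289·u + 0.006853·v:
  w_0 = 0.052289·1.8200 + 0.006853·15.1808 = 0.1992  (Boeing)
  w_1 = 0.052289·2.9279 + 0.006853·11.2568 = 0.2302  (Chevron)
  w_2 = 0.052289·2.3705 + 0.006853·12.5919 = 0.2102  (Disney)
  w_3 = 0.052289·2.4218 + 0.006853·16.5186 = 0.2398  (Exxon)
  w_4 = 0.052289·-0.5639 + 0.006853·5.6048 = 0.0089  (Raytheon)
  w_5 = 0.052289·-0.0744 + 0.006853·5.9822 = 0.0371  (Qualcomm)
  w_6 = 0.052289·0.6364 + 0.006853·6.0138 = 0.0745  (Ford)
Σw_i=1.0000  μᵀw=0.1480
σ²=wᵀΣw=λ₁·μ_p+λ₂ = 0.052289·0.148 + 0.006853 = 0.014591 ≈ 0.0146


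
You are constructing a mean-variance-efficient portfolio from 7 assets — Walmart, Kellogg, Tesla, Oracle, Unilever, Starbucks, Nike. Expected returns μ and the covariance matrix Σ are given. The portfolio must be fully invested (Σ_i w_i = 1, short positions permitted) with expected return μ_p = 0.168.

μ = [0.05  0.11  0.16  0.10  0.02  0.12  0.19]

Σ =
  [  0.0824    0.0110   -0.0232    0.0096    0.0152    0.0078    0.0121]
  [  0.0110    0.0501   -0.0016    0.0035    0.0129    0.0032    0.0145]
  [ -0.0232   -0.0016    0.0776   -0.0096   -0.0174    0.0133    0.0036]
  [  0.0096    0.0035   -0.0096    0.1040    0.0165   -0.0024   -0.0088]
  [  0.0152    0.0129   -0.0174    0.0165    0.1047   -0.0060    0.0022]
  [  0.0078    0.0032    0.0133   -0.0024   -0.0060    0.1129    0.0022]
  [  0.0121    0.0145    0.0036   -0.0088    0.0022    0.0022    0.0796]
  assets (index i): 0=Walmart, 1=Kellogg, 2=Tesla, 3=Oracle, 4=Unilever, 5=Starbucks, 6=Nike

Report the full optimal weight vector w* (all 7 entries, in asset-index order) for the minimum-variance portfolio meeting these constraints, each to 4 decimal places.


u=Σ⁻¹μ = [0.5016  1.3937  2.2003  1.2454  0.1137  0.7217  2.0719]
v=Σ⁻¹𝟙 = [11.1400  12.5288  18.0169  9.4002  8.0742  6.0750  8.4205]
a=μᵀu=1.137509  b=𝟙ᵀu=8.248282  c=𝟙ᵀv=73.655651  D=ac−b²=15.749821
λ₁=(c·0.168−b)/D = (73.655651·0.168−8.248282)/15.749821 = 0.261963
λ₂=(a−b·0.168)/D = (1.137509−8.248282·0.168)/15.749821 = -0.015759
w* = 0.261963·u + -0.015759·v:
  w_0 = 0.261963·0.5016 + -0.015759·11.1400 = -0.0441  (Walmart)
  w_1 = 0.261963·1.3937 + -0.015759·12.5288 = 0.1677  (Kellogg)
  w_2 = 0.261963·2.2003 + -0.015759·18.0169 = 0.2925  (Tesla)
  w_3 = 0.261963·1.2454 + -0.015759·9.4002 = 0.1781  (Oracle)
  w_4 = 0.261963·0.1137 + -0.015759·8.0742 = -0.0975  (Unilever)
  w_5 = 0.261963·0.7217 + -0.015759·6.0750 = 0.0933  (Starbucks)
  w_6 = 0.261963·2.0719 + -0.015759·8.4205 = 0.4101  (Nike)
Σw_i=1.0000  μᵀw=0.1680
σ²=wᵀΣw=λ₁·μ_p+λ₂ = 0.261963·0.168 + -0.015759 = 0.028251 ≈ 0.0283

-0.0441  0.1677  0.2925  0.1781  -0.0975  0.0933  0.4101


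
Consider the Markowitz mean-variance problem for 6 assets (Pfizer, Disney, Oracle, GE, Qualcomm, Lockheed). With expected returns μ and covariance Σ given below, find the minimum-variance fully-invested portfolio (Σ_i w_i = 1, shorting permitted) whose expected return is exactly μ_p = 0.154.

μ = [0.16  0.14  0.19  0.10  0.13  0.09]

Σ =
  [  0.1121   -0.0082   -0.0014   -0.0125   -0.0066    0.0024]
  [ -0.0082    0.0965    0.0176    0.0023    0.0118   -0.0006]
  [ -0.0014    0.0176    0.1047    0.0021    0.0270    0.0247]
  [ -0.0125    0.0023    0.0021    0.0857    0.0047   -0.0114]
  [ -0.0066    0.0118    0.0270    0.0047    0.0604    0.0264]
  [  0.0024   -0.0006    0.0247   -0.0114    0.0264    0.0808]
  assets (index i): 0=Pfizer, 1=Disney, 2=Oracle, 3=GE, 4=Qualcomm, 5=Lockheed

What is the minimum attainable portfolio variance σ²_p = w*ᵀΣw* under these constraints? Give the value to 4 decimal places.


0.0251

p=Σ⁻¹μ = [1.7451  1.2023  1.1661  1.3566  1.2662  0.4922]
q=Σ⁻¹𝟙 = [11.5105  9.3958  3.1144  13.8709  9.0728  10.1447]
a=μᵀp=1.013650  b=𝟙ᵀp=7.228410  c=𝟙ᵀq=57.109147  D=ac−b²=5.638741
λ₁=(c·0.154−b)/D = (57.109147·0.154−7.228410)/5.638741 = 0.277792
λ₂=(a−b·0.154)/D = (1.013650−7.228410·0.154)/5.638741 = -0.017650
w* = 0.277792·p + -0.017650·q:
  w_0 = 0.277792·1.7451 + -0.017650·11.5105 = 0.2816  (Pfizer)
  w_1 = 0.277792·1.2023 + -0.017650·9.3958 = 0.1681  (Disney)
  w_2 = 0.277792·1.1661 + -0.017650·3.1144 = 0.2690  (Oracle)
  w_3 = 0.277792·1.3566 + -0.017650·13.8709 = 0.1320  (GE)
  w_4 = 0.277792·1.2662 + -0.017650·9.0728 = 0.1916  (Qualcomm)
  w_5 = 0.277792·0.4922 + -0.017650·10.1447 = -0.0423  (Lockheed)
Σw_i=1.0000  μᵀw=0.1540
σ²=wᵀΣw=λ₁·μ_p+λ₂ = 0.277792·0.154 + -0.017650 = 0.025130 ≈ 0.0251


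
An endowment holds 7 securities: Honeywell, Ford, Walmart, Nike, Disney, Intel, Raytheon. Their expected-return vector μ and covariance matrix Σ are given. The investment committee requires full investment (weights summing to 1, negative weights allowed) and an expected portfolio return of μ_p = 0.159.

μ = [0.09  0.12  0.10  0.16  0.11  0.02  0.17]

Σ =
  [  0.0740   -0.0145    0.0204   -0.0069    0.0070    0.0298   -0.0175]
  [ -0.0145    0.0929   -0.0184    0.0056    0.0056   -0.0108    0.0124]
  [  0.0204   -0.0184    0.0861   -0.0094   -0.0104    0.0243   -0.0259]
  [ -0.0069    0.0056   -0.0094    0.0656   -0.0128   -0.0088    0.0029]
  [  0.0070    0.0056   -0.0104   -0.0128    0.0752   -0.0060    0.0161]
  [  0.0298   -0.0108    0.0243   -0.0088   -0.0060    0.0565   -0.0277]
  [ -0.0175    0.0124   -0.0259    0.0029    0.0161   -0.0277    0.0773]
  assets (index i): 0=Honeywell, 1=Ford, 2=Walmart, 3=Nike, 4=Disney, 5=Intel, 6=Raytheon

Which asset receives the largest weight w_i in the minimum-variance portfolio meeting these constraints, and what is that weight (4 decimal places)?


p=Σ⁻¹μ = [1.2785  1.3898  2.2704  3.0907  1.5287  1.0717  2.9761]
q=Σ⁻¹𝟙 = [7.3193  12.8135  16.6681  22.6198  14.8608  25.6843  23.3830]
a=μᵀp=1.698914  b=𝟙ᵀp=13.605803  c=𝟙ᵀq=123.348687  D=ac−b²=24.440888
λ₁=(c·0.159−b)/D = (123.348687·0.159−13.605803)/24.440888 = 0.245762
λ₂=(a−b·0.159)/D = (1.698914−13.605803·0.159)/24.440888 = -0.019001
w* = 0.245762·p + -0.019001·q:
  w_0 = 0.245762·1.2785 + -0.019001·7.3193 = 0.1751  (Honeywell)
  w_1 = 0.245762·1.3898 + -0.019001·12.8135 = 0.0981  (Ford)
  w_2 = 0.245762·2.2704 + -0.019001·16.6681 = 0.2413  (Walmart)
  w_3 = 0.245762·3.0907 + -0.019001·22.6198 = 0.3298  (Nike)
  w_4 = 0.245762·1.5287 + -0.019001·14.8608 = 0.0933  (Disney)
  w_5 = 0.245762·1.0717 + -0.019001·25.6843 = -0.2247  (Intel)
  w_6 = 0.245762·2.9761 + -0.019001·23.3830 = 0.2871  (Raytheon)
Σw_i=1.0000  μᵀw=0.1590
σ²=wᵀΣw=λ₁·μ_p+λ₂ = 0.245762·0.159 + -0.019001 = 0.020075 ≈ 0.0201

Nike (0.3298)


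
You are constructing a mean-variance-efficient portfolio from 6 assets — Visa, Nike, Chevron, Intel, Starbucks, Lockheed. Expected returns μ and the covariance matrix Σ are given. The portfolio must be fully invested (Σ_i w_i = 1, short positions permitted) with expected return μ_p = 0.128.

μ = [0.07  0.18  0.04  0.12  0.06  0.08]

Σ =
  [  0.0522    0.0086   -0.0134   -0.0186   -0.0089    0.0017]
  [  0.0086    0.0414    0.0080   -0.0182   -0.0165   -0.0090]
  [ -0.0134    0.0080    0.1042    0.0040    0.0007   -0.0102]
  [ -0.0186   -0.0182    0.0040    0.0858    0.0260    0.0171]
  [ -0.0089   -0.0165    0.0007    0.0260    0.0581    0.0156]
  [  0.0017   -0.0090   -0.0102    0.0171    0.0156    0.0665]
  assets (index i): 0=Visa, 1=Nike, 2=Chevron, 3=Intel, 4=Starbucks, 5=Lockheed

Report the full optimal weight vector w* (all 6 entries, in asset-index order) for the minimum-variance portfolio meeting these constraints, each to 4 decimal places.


0.1271  0.4567  0.0181  0.1767  0.1373  0.0841

x=Σ⁻¹μ = [1.4527  5.8911  0.1201  2.2569  1.6442  1.0155]
y=Σ⁻¹𝟙 = [24.7410  34.4825  10.5776  15.1999  20.6592  11.9395]
a=μᵀx=1.617609  b=𝟙ᵀx=12.380519  c=𝟙ᵀy=117.599648  D=ac−b²=36.952948
λ₁=(c·0.128−b)/D = (117.599648·0.128−12.380519)/36.952948 = 0.072315
λ₂=(a−b·0.128)/D = (1.617609−12.380519·0.128)/36.952948 = 0.000890
w* = 0.072315·x + 0.000890·y:
  w_0 = 0.072315·1.4527 + 0.000890·24.7410 = 0.1271  (Visa)
  w_1 = 0.072315·5.8911 + 0.000890·34.4825 = 0.4567  (Nike)
  w_2 = 0.072315·0.1201 + 0.000890·10.5776 = 0.0181  (Chevron)
  w_3 = 0.072315·2.2569 + 0.000890·15.1999 = 0.1767  (Intel)
  w_4 = 0.072315·1.6442 + 0.000890·20.6592 = 0.1373  (Starbucks)
  w_5 = 0.072315·1.0155 + 0.000890·11.9395 = 0.0841  (Lockheed)
Σw_i=1.0000  μᵀw=0.1280
σ²=wᵀΣw=λ₁·μ_p+λ₂ = 0.072315·0.128 + 0.000890 = 0.010147 ≈ 0.0101


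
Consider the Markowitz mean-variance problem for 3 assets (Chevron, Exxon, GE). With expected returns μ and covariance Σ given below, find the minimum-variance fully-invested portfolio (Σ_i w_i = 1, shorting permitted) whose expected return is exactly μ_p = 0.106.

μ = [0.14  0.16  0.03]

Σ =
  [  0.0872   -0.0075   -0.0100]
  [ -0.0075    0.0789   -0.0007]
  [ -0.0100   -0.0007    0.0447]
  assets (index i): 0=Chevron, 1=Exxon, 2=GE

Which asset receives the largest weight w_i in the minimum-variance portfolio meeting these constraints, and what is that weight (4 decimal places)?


GE (0.3673)

u=Σ⁻¹μ = [1.9269  2.2211  1.1370]
v=Σ⁻¹𝟙 = [15.7005  14.3984  26.1092]
a=μᵀu=0.659263  b=𝟙ᵀu=5.285078  c=𝟙ᵀv=56.208061  D=ac−b²=9.123853
λ₁=(c·0.106−b)/D = (56.208061·0.106−5.285078)/9.123853 = 0.073760
λ₂=(a−b·0.106)/D = (0.659263−5.285078·0.106)/9.123853 = 0.010856
w* = 0.073760·u + 0.010856·v:
  w_0 = 0.073760·1.9269 + 0.010856·15.7005 = 0.3126  (Chevron)
  w_1 = 0.073760·2.2211 + 0.010856·14.3984 = 0.3201  (Exxon)
  w_2 = 0.073760·1.1370 + 0.010856·26.1092 = 0.3673  (GE)
Σw_i=1.0000  μᵀw=0.1060
σ²=wᵀΣw=λ₁·μ_p+λ₂ = 0.073760·0.106 + 0.010856 = 0.018674 ≈ 0.0187


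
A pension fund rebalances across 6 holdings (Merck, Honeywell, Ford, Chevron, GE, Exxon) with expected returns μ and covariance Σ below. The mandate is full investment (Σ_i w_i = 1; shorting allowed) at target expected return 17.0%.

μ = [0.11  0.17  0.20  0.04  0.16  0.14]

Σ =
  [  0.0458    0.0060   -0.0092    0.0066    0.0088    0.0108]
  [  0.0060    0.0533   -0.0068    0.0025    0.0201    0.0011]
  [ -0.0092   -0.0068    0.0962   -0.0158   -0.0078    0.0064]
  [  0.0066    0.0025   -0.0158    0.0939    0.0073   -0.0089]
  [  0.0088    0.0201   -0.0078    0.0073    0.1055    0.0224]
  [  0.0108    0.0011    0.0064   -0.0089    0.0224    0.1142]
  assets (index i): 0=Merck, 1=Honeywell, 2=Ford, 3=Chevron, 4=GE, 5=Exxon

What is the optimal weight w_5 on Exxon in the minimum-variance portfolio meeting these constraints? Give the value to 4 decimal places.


0.0677

g=Σ⁻¹μ = [2.1217  2.9486  2.6091  0.6490  0.7664  0.7509]
h=Σ⁻¹𝟙 = [18.8641  16.4756  15.1878  11.7288  3.7747  6.1364]
a=μᵀg=1.510176  b=𝟙ᵀg=9.845657  c=𝟙ᵀh=72.167350  D=ac−b²=12.048411
λ₁=(c·0.170−b)/D = (72.167350·0.170−9.845657)/12.048411 = 0.201088
λ₂=(a−b·0.170)/D = (1.510176−9.845657·0.170)/12.048411 = -0.013577
w* = 0.201088·g + -0.013577·h:
  w_0 = 0.201088·2.1217 + -0.013577·18.8641 = 0.1705  (Merck)
  w_1 = 0.201088·2.9486 + -0.013577·16.4756 = 0.3692  (Honeywell)
  w_2 = 0.201088·2.6091 + -0.013577·15.1878 = 0.3184  (Ford)
  w_3 = 0.201088·0.6490 + -0.013577·11.7288 = -0.0287  (Chevron)
  w_4 = 0.201088·0.7664 + -0.013577·3.7747 = 0.1029  (GE)
  w_5 = 0.201088·0.7509 + -0.013577·6.1364 = 0.0677  (Exxon)
Σw_i=1.0000  μᵀw=0.1700
σ²=wᵀΣw=λ₁·μ_p+λ₂ = 0.201088·0.170 + -0.013577 = 0.020608 ≈ 0.0206


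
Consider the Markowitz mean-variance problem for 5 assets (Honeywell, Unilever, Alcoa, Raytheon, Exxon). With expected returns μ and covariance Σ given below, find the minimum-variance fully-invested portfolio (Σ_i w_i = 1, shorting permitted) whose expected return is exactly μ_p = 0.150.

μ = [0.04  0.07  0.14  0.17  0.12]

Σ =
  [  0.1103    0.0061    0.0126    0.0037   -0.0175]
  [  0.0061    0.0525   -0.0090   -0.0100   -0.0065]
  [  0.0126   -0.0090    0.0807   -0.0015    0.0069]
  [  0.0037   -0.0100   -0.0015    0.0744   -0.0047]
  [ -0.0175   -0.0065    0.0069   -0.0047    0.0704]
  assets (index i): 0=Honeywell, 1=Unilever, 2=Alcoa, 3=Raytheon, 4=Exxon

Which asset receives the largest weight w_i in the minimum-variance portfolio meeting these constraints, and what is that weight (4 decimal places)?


Raytheon (0.4596)

x=Σ⁻¹μ = [0.2426  2.3929  1.8450  2.7574  1.9890]
y=Σ⁻¹𝟙 = [8.5427  25.9604  12.6894  17.9411  18.6791]
a=μᵀx=1.142943  b=𝟙ᵀx=9.226927  c=𝟙ᵀy=83.812620  D=ac−b²=10.656870
λ₁=(c·0.150−b)/D = (83.812620·0.150−9.226927)/10.656870 = 0.313879
λ₂=(a−b·0.150)/D = (1.142943−9.226927·0.150)/10.656870 = -0.022624
w* = 0.313879·x + -0.022624·y:
  w_0 = 0.313879·0.2426 + -0.022624·8.5427 = -0.1171  (Honeywell)
  w_1 = 0.313879·2.3929 + -0.022624·25.9604 = 0.1638  (Unilever)
  w_2 = 0.313879·1.8450 + -0.022624·12.6894 = 0.2920  (Alcoa)
  w_3 = 0.313879·2.7574 + -0.022624·17.9411 = 0.4596  (Raytheon)
  w_4 = 0.313879·1.9890 + -0.022624·18.6791 = 0.2017  (Exxon)
Σw_i=1.0000  μᵀw=0.1500
σ²=wᵀΣw=λ₁·μ_p+λ₂ = 0.313879·0.150 + -0.022624 = 0.024458 ≈ 0.0245


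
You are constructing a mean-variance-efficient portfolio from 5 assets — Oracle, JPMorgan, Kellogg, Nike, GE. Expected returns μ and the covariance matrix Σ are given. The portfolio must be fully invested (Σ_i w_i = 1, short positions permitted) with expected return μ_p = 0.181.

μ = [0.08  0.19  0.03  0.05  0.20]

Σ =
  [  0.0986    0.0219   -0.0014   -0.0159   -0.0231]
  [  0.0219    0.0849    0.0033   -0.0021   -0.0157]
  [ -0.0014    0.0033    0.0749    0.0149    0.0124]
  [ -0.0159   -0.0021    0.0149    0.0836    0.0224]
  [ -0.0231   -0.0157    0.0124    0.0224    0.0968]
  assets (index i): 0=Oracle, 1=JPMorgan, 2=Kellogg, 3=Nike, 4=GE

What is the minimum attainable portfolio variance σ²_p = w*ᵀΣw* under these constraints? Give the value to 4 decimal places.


0.0302

u=Σ⁻¹μ = [0.9018  2.5102  -0.1651  0.1451  2.6760]
v=Σ⁻¹𝟙 = [12.1878  10.6462  9.2521  9.8143  11.5095]
a=μᵀu=1.086583  b=𝟙ᵀu=6.067980  c=𝟙ᵀv=53.409865  D=ac−b²=21.213853
λ₁=(c·0.181−b)/D = (53.409865·0.181−6.067980)/21.213853 = 0.169663
λ₂=(a−b·0.181)/D = (1.086583−6.067980·0.181)/21.213853 = -0.000553
w* = 0.169663·u + -0.000553·v:
  w_0 = 0.169663·0.9018 + -0.000553·12.1878 = 0.1463  (Oracle)
  w_1 = 0.169663·2.5102 + -0.000553·10.6462 = 0.4200  (JPMorgan)
  w_2 = 0.169663·-0.1651 + -0.000553·9.2521 = -0.0331  (Kellogg)
  w_3 = 0.169663·0.1451 + -0.000553·9.8143 = 0.0192  (Nike)
  w_4 = 0.169663·2.6760 + -0.000553·11.5095 = 0.4477  (GE)
Σw_i=1.0000  μᵀw=0.1810
σ²=wᵀΣw=λ₁·μ_p+λ₂ = 0.169663·0.181 + -0.000553 = 0.030156 ≈ 0.0302


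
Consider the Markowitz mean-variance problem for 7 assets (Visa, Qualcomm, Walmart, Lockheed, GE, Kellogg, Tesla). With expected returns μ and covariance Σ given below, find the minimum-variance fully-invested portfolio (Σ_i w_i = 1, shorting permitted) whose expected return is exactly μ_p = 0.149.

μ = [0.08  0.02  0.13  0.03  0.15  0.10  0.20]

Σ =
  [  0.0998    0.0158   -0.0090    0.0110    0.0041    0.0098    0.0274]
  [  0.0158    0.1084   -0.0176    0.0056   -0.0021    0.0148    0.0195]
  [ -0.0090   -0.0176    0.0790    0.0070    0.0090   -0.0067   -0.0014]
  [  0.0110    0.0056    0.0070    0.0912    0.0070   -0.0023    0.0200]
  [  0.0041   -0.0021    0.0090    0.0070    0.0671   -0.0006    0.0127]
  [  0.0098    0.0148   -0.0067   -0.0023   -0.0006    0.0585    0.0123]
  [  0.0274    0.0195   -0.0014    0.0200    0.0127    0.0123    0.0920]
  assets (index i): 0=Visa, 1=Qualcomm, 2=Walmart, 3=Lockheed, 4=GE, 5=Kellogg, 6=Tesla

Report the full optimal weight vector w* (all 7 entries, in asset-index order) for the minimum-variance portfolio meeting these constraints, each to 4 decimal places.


p=Σ⁻¹μ = [0.2953  -0.0612  1.6569  -0.3080  1.7067  1.5016  1.7547]
q=Σ⁻¹𝟙 = [6.6523  7.9470  14.5357  7.5984  11.7523  15.6194  2.0627]
a=μᵀp=0.985675  b=𝟙ᵀp=6.546042  c=𝟙ᵀq=66.167879  D=ac−b²=22.369372
λ₁=(c·0.149−b)/D = (66.167879·0.149−6.546042)/22.369372 = 0.148103
λ₂=(a−b·0.149)/D = (0.985675−6.546042·0.149)/22.369372 = 0.000461
w* = 0.148103·p + 0.000461·q:
  w_0 = 0.148103·0.2953 + 0.000461·6.6523 = 0.0468  (Visa)
  w_1 = 0.148103·-0.0612 + 0.000461·7.9470 = -0.0054  (Qualcomm)
  w_2 = 0.148103·1.6569 + 0.000461·14.5357 = 0.2521  (Walmart)
  w_3 = 0.148103·-0.3080 + 0.000461·7.5984 = -0.0421  (Lockheed)
  w_4 = 0.148103·1.7067 + 0.000461·11.7523 = 0.2582  (GE)
  w_5 = 0.148103·1.5016 + 0.000461·15.6194 = 0.2296  (Kellogg)
  w_6 = 0.148103·1.7547 + 0.000461·2.0627 = 0.2608  (Tesla)
Σw_i=1.0000  μᵀw=0.1490
σ²=wᵀΣw=λ₁·μ_p+λ₂ = 0.148103·0.149 + 0.000461 = 0.022528 ≈ 0.0225

0.0468  -0.0054  0.2521  -0.0421  0.2582  0.2296  0.2608


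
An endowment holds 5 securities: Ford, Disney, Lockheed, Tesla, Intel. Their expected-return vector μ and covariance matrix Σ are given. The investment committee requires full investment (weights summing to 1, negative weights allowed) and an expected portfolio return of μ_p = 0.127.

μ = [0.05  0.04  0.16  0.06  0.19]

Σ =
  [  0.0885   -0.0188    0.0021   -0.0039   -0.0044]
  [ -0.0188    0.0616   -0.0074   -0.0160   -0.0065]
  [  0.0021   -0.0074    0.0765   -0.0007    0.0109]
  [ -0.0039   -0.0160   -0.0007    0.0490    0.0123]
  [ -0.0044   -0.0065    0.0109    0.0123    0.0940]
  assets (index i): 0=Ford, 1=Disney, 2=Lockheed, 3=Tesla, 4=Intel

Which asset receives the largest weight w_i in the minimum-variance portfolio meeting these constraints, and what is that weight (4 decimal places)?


u=Σ⁻¹μ = [1.0482  1.7784  1.9962  1.4730  1.7691]
v=Σ⁻¹𝟙 = [19.7015  32.9100  14.8475  30.9087  8.0701]
a=μᵀu=0.867443  b=𝟙ᵀu=8.064906  c=𝟙ᵀv=106.437694  D=ac−b²=27.285980
λ₁=(c·0.127−b)/D = (106.437694·0.127−8.064906)/27.285980 = 0.199835
λ₂=(a−b·0.127)/D = (0.867443−8.064906·0.127)/27.285980 = -0.005747
w* = 0.199835·u + -0.005747·v:
  w_0 = 0.199835·1.0482 + -0.005747·19.7015 = 0.0963  (Ford)
  w_1 = 0.199835·1.7784 + -0.005747·32.9100 = 0.1663  (Disney)
  w_2 = 0.199835·1.9962 + -0.005747·14.8475 = 0.3136  (Lockheed)
  w_3 = 0.199835·1.4730 + -0.005747·30.9087 = 0.1167  (Tesla)
  w_4 = 0.199835·1.7691 + -0.005747·8.0701 = 0.3072  (Intel)
Σw_i=1.0000  μᵀw=0.1270
σ²=wᵀΣw=λ₁·μ_p+λ₂ = 0.199835·0.127 + -0.005747 = 0.019632 ≈ 0.0196

Lockheed (0.3136)


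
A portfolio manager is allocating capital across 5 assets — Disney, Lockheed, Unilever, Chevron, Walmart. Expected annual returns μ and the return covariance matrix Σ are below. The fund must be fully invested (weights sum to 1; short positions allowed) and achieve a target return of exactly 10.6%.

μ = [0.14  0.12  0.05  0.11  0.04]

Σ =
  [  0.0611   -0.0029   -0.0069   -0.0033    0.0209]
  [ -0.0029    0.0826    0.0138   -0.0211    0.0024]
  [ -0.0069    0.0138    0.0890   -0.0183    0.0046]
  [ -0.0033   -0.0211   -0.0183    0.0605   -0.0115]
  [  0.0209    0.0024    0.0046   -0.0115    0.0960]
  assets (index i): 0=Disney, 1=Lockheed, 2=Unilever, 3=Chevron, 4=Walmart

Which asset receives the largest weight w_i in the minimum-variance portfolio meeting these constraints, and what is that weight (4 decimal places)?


Chevron (0.3367)

p=Σ⁻¹μ = [2.6420  2.1451  1.0557  3.0492  0.1025]
q=Σ⁻¹𝟙 = [17.4943  17.5246  15.5820  30.0228  9.0197]
a=μᵀp=1.019591  b=𝟙ᵀp=8.994549  c=𝟙ᵀq=89.643418  D=ac−b²=10.497690
λ₁=(c·0.106−b)/D = (89.643418·0.106−8.994549)/10.497690 = 0.048359
λ₂=(a−b·0.106)/D = (1.019591−8.994549·0.106)/10.497690 = 0.006303
w* = 0.048359·p + 0.006303·q:
  w_0 = 0.048359·2.6420 + 0.006303·17.4943 = 0.2380  (Disney)
  w_1 = 0.048359·2.1451 + 0.006303·17.5246 = 0.2142  (Lockheed)
  w_2 = 0.048359·1.0557 + 0.006303·15.5820 = 0.1493  (Unilever)
  w_3 = 0.048359·3.0492 + 0.006303·30.0228 = 0.3367  (Chevron)
  w_4 = 0.048359·0.1025 + 0.006303·9.0197 = 0.0618  (Walmart)
Σw_i=1.0000  μᵀw=0.1060
σ²=wᵀΣw=λ₁·μ_p+λ₂ = 0.048359·0.106 + 0.006303 = 0.011429 ≈ 0.0114


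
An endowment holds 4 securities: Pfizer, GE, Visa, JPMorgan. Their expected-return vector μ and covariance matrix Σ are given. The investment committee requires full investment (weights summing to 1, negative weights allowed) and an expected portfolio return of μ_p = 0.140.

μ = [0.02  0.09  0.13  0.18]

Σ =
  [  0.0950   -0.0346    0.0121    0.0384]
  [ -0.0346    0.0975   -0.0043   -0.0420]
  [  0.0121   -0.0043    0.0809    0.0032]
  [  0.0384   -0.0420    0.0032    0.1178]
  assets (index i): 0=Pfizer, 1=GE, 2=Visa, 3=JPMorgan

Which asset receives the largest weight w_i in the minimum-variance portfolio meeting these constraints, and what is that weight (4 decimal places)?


JPMorgan (0.3976)

u=Σ⁻¹μ = [-0.2144  1.8771  1.6509  2.2223]
v=Σ⁻¹𝟙 = [11.6955  19.8302  11.2131  11.4421]
a=μᵀu=0.779279  b=𝟙ᵀu=5.535917  c=𝟙ᵀv=54.180951  D=ac−b²=11.575676
λ₁=(c·0.140−b)/D = (54.180951·0.140−5.535917)/11.575676 = 0.177045
λ₂=(a−b·0.140)/D = (0.779279−5.535917·0.140)/11.575676 = 0.000367
w* = 0.177045·u + 0.000367·v:
  w_0 = 0.177045·-0.2144 + 0.000367·11.6955 = -0.0337  (Pfizer)
  w_1 = 0.177045·1.8771 + 0.000367·19.8302 = 0.3396  (GE)
  w_2 = 0.177045·1.6509 + 0.000367·11.2131 = 0.2964  (Visa)
  w_3 = 0.177045·2.2223 + 0.000367·11.4421 = 0.3976  (JPMorgan)
Σw_i=1.0000  μᵀw=0.1400
σ²=wᵀΣw=λ₁·μ_p+λ₂ = 0.177045·0.140 + 0.000367 = 0.025153 ≈ 0.0252


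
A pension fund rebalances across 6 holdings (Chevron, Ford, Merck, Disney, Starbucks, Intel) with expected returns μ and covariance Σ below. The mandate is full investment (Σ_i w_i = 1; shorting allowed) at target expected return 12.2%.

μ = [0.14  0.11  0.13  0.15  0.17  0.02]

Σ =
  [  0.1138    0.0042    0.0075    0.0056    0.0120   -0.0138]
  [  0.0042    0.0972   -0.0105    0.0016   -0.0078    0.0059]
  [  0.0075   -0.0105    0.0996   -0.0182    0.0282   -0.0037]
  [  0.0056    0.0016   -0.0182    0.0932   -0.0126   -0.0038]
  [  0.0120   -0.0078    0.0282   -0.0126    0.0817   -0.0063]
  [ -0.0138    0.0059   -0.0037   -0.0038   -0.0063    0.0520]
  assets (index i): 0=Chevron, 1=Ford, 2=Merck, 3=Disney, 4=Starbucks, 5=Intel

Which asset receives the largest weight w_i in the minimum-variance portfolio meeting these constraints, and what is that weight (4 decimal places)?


Disney (0.2246)

g=Σ⁻¹μ = [0.9007  1.2952  1.2104  2.0859  2.0504  0.9636]
h=Σ⁻¹𝟙 = [8.5413  10.3773  10.5430  14.7426  12.4347  23.6541]
a=μᵀg=1.106645  b=𝟙ᵀg=8.506228  c=𝟙ᵀh=80.292863  D=ac−b²=16.499743
λ₁=(c·0.122−b)/D = (80.292863·0.122−8.506228)/16.499743 = 0.078153
λ₂=(a−b·0.122)/D = (1.106645−8.506228·0.122)/16.499743 = 0.004175
w* = 0.078153·g + 0.004175·h:
  w_0 = 0.078153·0.9007 + 0.004175·8.5413 = 0.1060  (Chevron)
  w_1 = 0.078153·1.2952 + 0.004175·10.3773 = 0.1445  (Ford)
  w_2 = 0.078153·1.2104 + 0.004175·10.5430 = 0.1386  (Merck)
  w_3 = 0.078153·2.0859 + 0.004175·14.7426 = 0.2246  (Disney)
  w_4 = 0.078153·2.0504 + 0.004175·12.4347 = 0.2122  (Starbucks)
  w_5 = 0.078153·0.9636 + 0.004175·23.6541 = 0.1741  (Intel)
Σw_i=1.0000  μᵀw=0.1220
σ²=wᵀΣw=λ₁·μ_p+λ₂ = 0.078153·0.122 + 0.004175 = 0.013710 ≈ 0.0137


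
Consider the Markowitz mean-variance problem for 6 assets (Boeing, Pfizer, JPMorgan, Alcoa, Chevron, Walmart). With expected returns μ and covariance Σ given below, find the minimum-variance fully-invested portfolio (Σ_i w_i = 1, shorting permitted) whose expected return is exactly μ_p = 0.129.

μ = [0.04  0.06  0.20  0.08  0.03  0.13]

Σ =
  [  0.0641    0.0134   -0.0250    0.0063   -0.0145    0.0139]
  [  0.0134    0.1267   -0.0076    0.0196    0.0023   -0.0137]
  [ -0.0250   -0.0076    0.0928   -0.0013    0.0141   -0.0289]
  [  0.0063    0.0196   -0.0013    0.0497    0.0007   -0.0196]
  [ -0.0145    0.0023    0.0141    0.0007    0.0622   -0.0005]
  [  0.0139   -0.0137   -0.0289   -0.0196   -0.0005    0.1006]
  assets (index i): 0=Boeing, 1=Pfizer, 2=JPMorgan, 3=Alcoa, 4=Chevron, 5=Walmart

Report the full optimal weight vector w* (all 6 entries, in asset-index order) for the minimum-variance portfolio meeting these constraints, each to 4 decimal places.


x=Σ⁻¹μ = [0.9952  0.4804  3.3317  2.4271  -0.0647  2.6498]
y=Σ⁻¹𝟙 = [19.7180  5.1283  20.1208  23.1097  15.8098  18.2756]
a=μᵀx=1.271670  b=𝟙ᵀx=9.819488  c=𝟙ᵀy=102.162322  D=ac−b²=33.494370
λ₁=(c·0.129−b)/D = (102.162322·0.129−9.819488)/33.494370 = 0.100299
λ₂=(a−b·0.129)/D = (1.271670−9.819488·0.129)/33.494370 = 0.000148
w* = 0.100299·x + 0.000148·y:
  w_0 = 0.100299·0.9952 + 0.000148·19.7180 = 0.1027  (Boeing)
  w_1 = 0.100299·0.4804 + 0.000148·5.1283 = 0.0489  (Pfizer)
  w_2 = 0.100299·3.3317 + 0.000148·20.1208 = 0.3371  (JPMorgan)
  w_3 = 0.100299·2.4271 + 0.000148·23.1097 = 0.2469  (Alcoa)
  w_4 = 0.100299·-0.0647 + 0.000148·15.8098 = -0.0042  (Chevron)
  w_5 = 0.100299·2.6498 + 0.000148·18.2756 = 0.2685  (Walmart)
Σw_i=1.0000  μᵀw=0.1290
σ²=wᵀΣw=λ₁·μ_p+λ₂ = 0.100299·0.129 + 0.000148 = 0.013087 ≈ 0.0131

0.1027  0.0489  0.3371  0.2469  -0.0042  0.2685


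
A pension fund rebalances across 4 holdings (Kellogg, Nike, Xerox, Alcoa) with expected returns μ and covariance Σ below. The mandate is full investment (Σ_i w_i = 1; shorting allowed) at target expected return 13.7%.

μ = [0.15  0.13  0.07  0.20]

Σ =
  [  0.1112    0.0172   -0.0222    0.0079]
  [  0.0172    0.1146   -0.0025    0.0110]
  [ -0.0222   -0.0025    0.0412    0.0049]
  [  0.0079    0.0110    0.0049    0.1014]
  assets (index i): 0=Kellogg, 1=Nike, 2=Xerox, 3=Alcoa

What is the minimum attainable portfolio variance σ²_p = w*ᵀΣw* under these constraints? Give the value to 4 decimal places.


0.0227

u=Σ⁻¹μ = [1.5905  0.7902  2.4082  1.6464]
v=Σ⁻¹𝟙 = [13.7376  6.7183  31.3028  6.5502]
a=μᵀu=0.839148  b=𝟙ᵀu=6.435249  c=𝟙ᵀv=58.308859  D=ac−b²=7.517317
λ₁=(c·0.137−b)/D = (58.308859·0.137−6.435249)/7.517317 = 0.206598
λ₂=(a−b·0.137)/D = (0.839148−6.435249·0.137)/7.517317 = -0.005651
w* = 0.206598·u + -0.005651·v:
  w_0 = 0.206598·1.5905 + -0.005651·13.7376 = 0.2510  (Kellogg)
  w_1 = 0.206598·0.7902 + -0.005651·6.7183 = 0.1253  (Nike)
  w_2 = 0.206598·2.4082 + -0.005651·31.3028 = 0.3206  (Xerox)
  w_3 = 0.206598·1.6464 + -0.005651·6.5502 = 0.3031  (Alcoa)
Σw_i=1.0000  μᵀw=0.1370
σ²=wᵀΣw=λ₁·μ_p+λ₂ = 0.206598·0.137 + -0.005651 = 0.022653 ≈ 0.0227


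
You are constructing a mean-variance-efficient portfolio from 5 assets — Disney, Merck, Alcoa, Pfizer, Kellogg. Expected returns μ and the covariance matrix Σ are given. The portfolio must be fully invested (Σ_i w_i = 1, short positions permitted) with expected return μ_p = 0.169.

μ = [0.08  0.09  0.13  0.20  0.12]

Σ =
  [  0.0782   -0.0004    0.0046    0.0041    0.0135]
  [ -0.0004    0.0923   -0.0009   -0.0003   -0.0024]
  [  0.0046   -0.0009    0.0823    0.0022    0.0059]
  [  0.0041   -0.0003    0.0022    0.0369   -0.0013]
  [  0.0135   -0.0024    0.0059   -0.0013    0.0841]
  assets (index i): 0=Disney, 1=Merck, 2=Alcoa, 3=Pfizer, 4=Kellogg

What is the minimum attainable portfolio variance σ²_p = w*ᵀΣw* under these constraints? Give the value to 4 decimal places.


0.0189

p=Σ⁻¹μ = [0.4322  1.0431  1.3251  5.3500  1.3770]
q=Σ⁻¹𝟙 = [9.0773  11.3298  10.3260  25.9357  10.4333]
a=μᵀp=1.535960  b=𝟙ᵀp=9.527387  c=𝟙ᵀq=67.102152  D=ac−b²=12.295092
λ₁=(c·0.169−b)/D = (67.102152·0.169−9.527387)/12.295092 = 0.147447
λ₂=(a−b·0.169)/D = (1.535960−9.527387·0.169)/12.295092 = -0.006032
w* = 0.147447·p + -0.006032·q:
  w_0 = 0.147447·0.4322 + -0.006032·9.0773 = 0.0090  (Disney)
  w_1 = 0.147447·1.0431 + -0.006032·11.3298 = 0.0855  (Merck)
  w_2 = 0.147447·1.3251 + -0.006032·10.3260 = 0.1331  (Alcoa)
  w_3 = 0.147447·5.3500 + -0.006032·25.9357 = 0.6324  (Pfizer)
  w_4 = 0.147447·1.3770 + -0.006032·10.4333 = 0.1401  (Kellogg)
Σw_i=1.0000  μᵀw=0.1690
σ²=wᵀΣw=λ₁·μ_p+λ₂ = 0.147447·0.169 + -0.006032 = 0.018886 ≈ 0.0189


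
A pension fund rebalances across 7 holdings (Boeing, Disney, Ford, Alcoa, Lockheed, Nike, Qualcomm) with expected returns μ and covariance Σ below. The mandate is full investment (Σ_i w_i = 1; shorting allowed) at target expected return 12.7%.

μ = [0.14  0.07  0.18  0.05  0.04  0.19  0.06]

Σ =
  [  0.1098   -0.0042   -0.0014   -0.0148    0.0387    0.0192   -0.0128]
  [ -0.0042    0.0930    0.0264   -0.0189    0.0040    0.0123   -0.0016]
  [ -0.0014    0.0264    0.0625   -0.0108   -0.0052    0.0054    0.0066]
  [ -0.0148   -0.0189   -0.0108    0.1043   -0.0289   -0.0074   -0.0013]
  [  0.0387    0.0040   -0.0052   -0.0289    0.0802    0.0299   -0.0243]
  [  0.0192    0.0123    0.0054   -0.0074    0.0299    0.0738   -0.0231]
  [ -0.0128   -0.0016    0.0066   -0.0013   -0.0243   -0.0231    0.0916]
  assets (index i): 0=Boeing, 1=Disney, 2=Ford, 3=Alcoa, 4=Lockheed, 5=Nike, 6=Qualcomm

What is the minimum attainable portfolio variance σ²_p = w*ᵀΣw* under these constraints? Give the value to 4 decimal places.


g=Σ⁻¹μ = [1.1738  -0.0762  2.7604  1.0975  -0.0807  2.6214  1.2741]
h=Σ⁻¹𝟙 = [6.0355  9.1916  14.5175  19.8747  19.3588  9.3751  18.6568]
a=μᵀg=1.282026  b=𝟙ᵀg=8.770303  c=𝟙ᵀh=97.010111  D=ac−b²=47.451302
λ₁=(c·0.127−b)/D = (97.010111·0.127−8.770303)/47.451302 = 0.074813
λ₂=(a−b·0.127)/D = (1.282026−8.770303·0.127)/47.451302 = 0.003545
w* = 0.074813·g + 0.003545·h:
  w_0 = 0.074813·1.1738 + 0.003545·6.0355 = 0.1092  (Boeing)
  w_1 = 0.074813·-0.0762 + 0.003545·9.1916 = 0.0269  (Disney)
  w_2 = 0.074813·2.7604 + 0.003545·14.5175 = 0.2580  (Ford)
  w_3 = 0.074813·1.0975 + 0.003545·19.8747 = 0.1526  (Alcoa)
  w_4 = 0.074813·-0.0807 + 0.003545·19.3588 = 0.0626  (Lockheed)
  w_5 = 0.074813·2.6214 + 0.003545·9.3751 = 0.2293  (Nike)
  w_6 = 0.074813·1.2741 + 0.003545·18.6568 = 0.1614  (Qualcomm)
Σw_i=1.0000  μᵀw=0.1270
σ²=wᵀΣw=λ₁·μ_p+λ₂ = 0.074813·0.127 + 0.003545 = 0.013046 ≈ 0.0130

0.0130
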